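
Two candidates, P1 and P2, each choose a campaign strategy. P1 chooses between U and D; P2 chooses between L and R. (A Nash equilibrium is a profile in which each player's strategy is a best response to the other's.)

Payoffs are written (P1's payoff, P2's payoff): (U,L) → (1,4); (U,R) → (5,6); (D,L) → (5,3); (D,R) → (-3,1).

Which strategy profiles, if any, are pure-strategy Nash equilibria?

(U, R) and (D, L)

(U, L): P1 prefers D (5 > 1); P2 prefers R (6 > 4) — not an equilibrium.
(U, R): P1 gets 5 ≥ -3 from D, and P2 gets 6 ≥ 4 from L — Nash equilibrium.
(D, L): P1 gets 5 ≥ 1 from U, and P2 gets 3 ≥ 1 from R — Nash equilibrium.
(D, R): P1 prefers U (5 > -3); P2 prefers L (3 > 1) — not an equilibrium.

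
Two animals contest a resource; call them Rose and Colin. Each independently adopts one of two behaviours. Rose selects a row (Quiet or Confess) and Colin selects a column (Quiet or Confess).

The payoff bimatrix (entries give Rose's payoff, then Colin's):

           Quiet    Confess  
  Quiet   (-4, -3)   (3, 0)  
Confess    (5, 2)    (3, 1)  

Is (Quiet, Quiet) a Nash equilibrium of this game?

At (Quiet, Quiet), Rose earns -4; switching to Confess would give 5, so Rose would deviate.
Colin earns -3; switching to Confess would give 0, so Colin would deviate.
Since at least one player can profitably deviate, this is not a Nash equilibrium.

No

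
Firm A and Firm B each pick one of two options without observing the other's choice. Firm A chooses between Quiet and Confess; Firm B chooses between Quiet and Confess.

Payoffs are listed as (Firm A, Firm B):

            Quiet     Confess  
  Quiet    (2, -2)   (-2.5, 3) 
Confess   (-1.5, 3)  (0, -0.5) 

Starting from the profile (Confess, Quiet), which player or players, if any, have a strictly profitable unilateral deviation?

Firm A

Firm A at (Confess, Quiet) earns -1.5; deviating to Quiet yields 2 — a strict improvement.
Firm B earns 3; deviating to Confess yields -0.5 — not better.
Only Firm A has a strictly profitable deviation.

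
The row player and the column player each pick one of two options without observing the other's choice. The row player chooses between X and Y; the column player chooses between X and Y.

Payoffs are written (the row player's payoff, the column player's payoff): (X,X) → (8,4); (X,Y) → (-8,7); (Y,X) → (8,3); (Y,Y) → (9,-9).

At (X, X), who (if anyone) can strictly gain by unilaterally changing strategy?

The row player at (X, X) earns 8; deviating to Y yields 8 — not better.
The column player earns 4; deviating to Y yields 7 — a strict improvement.
Only the column player has a strictly profitable deviation.

The column player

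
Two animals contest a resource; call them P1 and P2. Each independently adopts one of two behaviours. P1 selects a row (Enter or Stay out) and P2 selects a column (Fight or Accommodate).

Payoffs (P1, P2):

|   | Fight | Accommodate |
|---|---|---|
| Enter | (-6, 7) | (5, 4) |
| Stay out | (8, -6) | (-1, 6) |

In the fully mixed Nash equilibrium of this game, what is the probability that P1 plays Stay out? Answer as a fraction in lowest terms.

Let x be the probability that P1 plays Enter. In a completely mixed equilibrium, P2 must be indifferent between Fight and Accommodate.
P2's expected payoff from Fight is 7x − 6(1−x); from Accommodate it is 4x + 6(1−x).
Setting these equal: 13x − 6 = −2x + 6, so x = 4/5.
Therefore P1 plays Stay out with probability 1 − 4/5 = 1/5.

1/5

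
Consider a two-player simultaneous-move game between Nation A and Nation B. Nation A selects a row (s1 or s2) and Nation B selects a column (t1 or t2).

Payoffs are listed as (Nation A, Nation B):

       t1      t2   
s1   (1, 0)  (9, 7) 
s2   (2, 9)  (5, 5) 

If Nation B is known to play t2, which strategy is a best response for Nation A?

Against t2, Nation A earns 9 from s1 and 5 from s2.
So s1 is the best response.

s1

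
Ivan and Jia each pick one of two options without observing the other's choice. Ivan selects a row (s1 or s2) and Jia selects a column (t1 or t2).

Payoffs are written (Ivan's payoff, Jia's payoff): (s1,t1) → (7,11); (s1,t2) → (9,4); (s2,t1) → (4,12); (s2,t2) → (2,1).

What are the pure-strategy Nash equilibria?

(s1, t1): Ivan gets 7 ≥ 4 from s2, and Jia gets 11 ≥ 4 from t2 — Nash equilibrium.
(s1, t2): Jia prefers t1 (11 > 4) — not an equilibrium.
(s2, t1): Ivan prefers s1 (7 > 4) — not an equilibrium.
(s2, t2): Ivan prefers s1 (9 > 2); Jia prefers t1 (12 > 1) — not an equilibrium.

(s1, t1)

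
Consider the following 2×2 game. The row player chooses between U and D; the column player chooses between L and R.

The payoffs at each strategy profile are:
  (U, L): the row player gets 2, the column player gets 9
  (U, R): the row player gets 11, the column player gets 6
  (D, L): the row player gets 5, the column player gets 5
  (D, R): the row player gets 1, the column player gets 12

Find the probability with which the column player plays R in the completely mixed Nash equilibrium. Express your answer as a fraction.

Let y be the probability that the column player plays L. In a completely mixed equilibrium, the row player must be indifferent between U and D.
The row player's expected payoff from U is 2y + 11(1−y); from D it is 5y + (1−y).
Setting these equal: −9y + 11 = 4y + 1, so y = 10/13.
Therefore the column player plays R with probability 1 − 10/13 = 3/13.

3/13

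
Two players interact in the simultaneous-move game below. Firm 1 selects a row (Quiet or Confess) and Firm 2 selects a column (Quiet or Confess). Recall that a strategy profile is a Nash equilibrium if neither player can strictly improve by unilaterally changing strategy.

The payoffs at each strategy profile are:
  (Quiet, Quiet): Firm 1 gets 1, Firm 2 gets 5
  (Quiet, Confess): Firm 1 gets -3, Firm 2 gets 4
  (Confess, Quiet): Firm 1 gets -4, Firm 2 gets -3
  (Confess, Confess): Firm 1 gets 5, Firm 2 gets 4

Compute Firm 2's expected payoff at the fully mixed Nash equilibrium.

First find x, the probability Firm 1 plays Quiet, from Firm 2's indifference between Quiet and Confess: 5x − 3(1−x) = 4x + 4(1−x), giving x = 7/8.
Since Firm 2 is indifferent in equilibrium, Firm 2's expected payoff equals the payoff from either column against (7/8, 1/8). Using Quiet: 5(7/8) − 3(1/8) = 4.

4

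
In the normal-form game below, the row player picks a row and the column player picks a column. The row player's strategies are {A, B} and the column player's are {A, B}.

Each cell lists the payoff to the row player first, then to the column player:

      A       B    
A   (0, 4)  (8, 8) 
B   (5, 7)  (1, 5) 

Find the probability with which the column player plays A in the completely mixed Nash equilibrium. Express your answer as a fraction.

Let c be the probability that the column player plays A. In a completely mixed equilibrium, the row player must be indifferent between A and B.
The row player's expected payoff from A is 8(1−c); from B it is 5c + (1−c).
Setting these equal: −8c + 8 = 4c + 1, so c = 7/12.

7/12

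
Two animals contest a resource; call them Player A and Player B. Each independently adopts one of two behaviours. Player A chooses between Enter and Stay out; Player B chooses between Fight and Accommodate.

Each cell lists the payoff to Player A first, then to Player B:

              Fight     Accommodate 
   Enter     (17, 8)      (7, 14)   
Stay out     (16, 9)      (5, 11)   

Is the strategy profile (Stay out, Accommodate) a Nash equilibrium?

At (Stay out, Accommodate), Player A earns 5; switching to Enter would give 7, so Player A would deviate.
Player B earns 11; switching to Fight would give 9, so Player B has no profitable deviation.
Since at least one player can profitably deviate, this is not a Nash equilibrium.

No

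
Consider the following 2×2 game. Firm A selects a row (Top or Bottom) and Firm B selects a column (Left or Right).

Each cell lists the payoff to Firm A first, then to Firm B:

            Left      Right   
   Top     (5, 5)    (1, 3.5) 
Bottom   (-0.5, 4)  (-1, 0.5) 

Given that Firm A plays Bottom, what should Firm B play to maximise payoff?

Left

Against Bottom, Firm B earns 4 from Left and 0.5 from Right.
So Left is the best response.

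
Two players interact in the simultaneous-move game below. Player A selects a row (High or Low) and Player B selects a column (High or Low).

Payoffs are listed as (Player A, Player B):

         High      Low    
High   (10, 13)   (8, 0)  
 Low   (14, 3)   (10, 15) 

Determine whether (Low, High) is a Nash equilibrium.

At (Low, High), Player A earns 14; switching to High would give 10, so Player A has no profitable deviation.
Player B earns 3; switching to Low would give 15, so Player B would deviate.
Since at least one player can profitably deviate, this is not a Nash equilibrium.

No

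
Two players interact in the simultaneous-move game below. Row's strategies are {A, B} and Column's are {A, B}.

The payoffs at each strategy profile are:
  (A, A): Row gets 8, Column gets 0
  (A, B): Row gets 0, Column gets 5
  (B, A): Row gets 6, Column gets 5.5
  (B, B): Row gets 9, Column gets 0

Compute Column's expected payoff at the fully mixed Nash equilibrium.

55/21

First find x, the probability Row plays A, from Column's indifference between A and B: 5.5(1−x) = 5x, giving x = 11/21.
Since Column is indifferent in equilibrium, Column's expected payoff equals the payoff from either column against (11/21, 10/21). Using A: 5.5(10/21) = 55/21.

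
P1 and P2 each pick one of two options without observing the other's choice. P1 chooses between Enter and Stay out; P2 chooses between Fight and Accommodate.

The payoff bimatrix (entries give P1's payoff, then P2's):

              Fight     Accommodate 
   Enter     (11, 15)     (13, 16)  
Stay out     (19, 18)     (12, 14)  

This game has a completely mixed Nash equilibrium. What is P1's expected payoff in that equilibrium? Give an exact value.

First find y, the probability P2 plays Fight, from P1's indifference between Enter and Stay out: 11y + 13(1−y) = 19y + 12(1−y), giving y = 1/9.
Since P1 is indifferent in equilibrium, P1's expected payoff equals the payoff from either row against (1/9, 8/9). Using Enter: 11(1/9) + 13(8/9) = 115/9.

115/9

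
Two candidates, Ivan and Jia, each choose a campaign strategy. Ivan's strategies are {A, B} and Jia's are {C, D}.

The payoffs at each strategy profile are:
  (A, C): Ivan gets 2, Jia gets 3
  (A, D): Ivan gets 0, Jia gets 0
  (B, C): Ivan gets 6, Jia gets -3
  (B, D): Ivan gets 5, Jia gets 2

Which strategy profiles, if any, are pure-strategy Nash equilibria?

(A, C): Ivan prefers B (6 > 2) — not an equilibrium.
(A, D): Ivan prefers B (5 > 0); Jia prefers C (3 > 0) — not an equilibrium.
(B, C): Jia prefers D (2 > -3) — not an equilibrium.
(B, D): Ivan gets 5 ≥ 0 from A, and Jia gets 2 ≥ -3 from C — Nash equilibrium.

(B, D)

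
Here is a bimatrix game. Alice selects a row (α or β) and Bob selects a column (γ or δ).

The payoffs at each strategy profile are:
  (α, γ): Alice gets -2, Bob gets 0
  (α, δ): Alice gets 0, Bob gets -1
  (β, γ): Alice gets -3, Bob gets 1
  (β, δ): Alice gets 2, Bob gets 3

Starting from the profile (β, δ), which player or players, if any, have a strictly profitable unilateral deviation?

Alice at (β, δ) earns 2; deviating to α yields 0 — not better.
Bob earns 3; deviating to γ yields 1 — not better.
Neither player can strictly improve; the profile is a Nash equilibrium.

Neither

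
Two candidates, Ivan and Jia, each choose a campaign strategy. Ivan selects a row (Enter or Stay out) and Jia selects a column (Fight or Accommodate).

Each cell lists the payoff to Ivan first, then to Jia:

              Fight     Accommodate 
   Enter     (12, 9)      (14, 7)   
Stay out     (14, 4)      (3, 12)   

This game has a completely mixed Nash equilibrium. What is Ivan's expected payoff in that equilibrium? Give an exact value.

First find q, the probability Jia plays Fight, from Ivan's indifference between Enter and Stay out: 12q + 14(1−q) = 14q + 3(1−q), giving q = 11/13.
Since Ivan is indifferent in equilibrium, Ivan's expected payoff equals the payoff from either row against (11/13, 2/13). Using Enter: 12(11/13) + 14(2/13) = 160/13.

160/13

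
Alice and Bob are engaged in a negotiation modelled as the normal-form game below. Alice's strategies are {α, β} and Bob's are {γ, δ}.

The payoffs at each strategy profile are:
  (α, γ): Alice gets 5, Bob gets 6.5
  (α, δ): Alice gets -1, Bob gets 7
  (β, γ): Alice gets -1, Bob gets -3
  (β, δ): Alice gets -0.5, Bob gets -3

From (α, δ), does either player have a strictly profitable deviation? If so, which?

Alice at (α, δ) earns -1; deviating to β yields -0.5 — a strict improvement.
Bob earns 7; deviating to γ yields 6.5 — not better.
Only Alice has a strictly profitable deviation.

Alice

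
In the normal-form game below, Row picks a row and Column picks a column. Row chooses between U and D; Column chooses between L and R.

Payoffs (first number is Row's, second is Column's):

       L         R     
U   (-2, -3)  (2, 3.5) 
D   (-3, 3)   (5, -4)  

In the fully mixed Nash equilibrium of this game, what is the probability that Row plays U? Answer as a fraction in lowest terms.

14/27

Let p be the probability that Row plays U. In a completely mixed equilibrium, Column must be indifferent between L and R.
Column's expected payoff from L is −3p + 3(1−p); from R it is 3.5p − 4(1−p).
Setting these equal: −6p + 3 = 7.5p − 4, so p = 14/27.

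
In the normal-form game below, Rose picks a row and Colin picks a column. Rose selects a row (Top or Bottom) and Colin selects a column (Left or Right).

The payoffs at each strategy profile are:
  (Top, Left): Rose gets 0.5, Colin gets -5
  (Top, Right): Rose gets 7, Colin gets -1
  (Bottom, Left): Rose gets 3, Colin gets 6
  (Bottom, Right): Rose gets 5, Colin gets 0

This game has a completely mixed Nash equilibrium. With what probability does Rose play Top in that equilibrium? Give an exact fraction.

Let x be the probability that Rose plays Top. In a completely mixed equilibrium, Colin must be indifferent between Left and Right.
Colin's expected payoff from Left is −5x + 6(1−x); from Right it is −x.
Setting these equal: −11x + 6 = −x, so x = 3/5.

3/5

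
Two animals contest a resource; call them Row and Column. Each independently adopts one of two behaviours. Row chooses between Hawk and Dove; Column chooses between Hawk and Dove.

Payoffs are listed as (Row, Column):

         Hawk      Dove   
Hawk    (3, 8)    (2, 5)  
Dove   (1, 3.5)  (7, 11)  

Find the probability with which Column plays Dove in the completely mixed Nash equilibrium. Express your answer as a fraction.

Let q be the probability that Column plays Hawk. In a completely mixed equilibrium, Row must be indifferent between Hawk and Dove.
Row's expected payoff from Hawk is 3q + 2(1−q); from Dove it is q + 7(1−q).
Setting these equal: q + 2 = −6q + 7, so q = 5/7.
Therefore Column plays Dove with probability 1 − 5/7 = 2/7.

2/7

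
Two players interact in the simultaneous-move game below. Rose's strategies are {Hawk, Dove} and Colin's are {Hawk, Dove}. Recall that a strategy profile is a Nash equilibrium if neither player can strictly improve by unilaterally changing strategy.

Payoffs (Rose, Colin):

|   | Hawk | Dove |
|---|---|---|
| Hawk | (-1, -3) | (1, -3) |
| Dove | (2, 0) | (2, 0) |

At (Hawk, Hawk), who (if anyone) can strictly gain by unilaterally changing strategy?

Rose at (Hawk, Hawk) earns -1; deviating to Dove yields 2 — a strict improvement.
Colin earns -3; deviating to Dove yields -3 — not better.
Only Rose has a strictly profitable deviation.

Rose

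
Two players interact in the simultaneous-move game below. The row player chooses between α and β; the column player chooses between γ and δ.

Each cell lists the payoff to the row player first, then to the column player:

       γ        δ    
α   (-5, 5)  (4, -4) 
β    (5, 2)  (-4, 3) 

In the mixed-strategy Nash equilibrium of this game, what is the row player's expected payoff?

First find y, the probability the column player plays γ, from the row player's indifference between α and β: −5y + 4(1−y) = 5y − 4(1−y), giving y = 4/9.
Since the row player is indifferent in equilibrium, the row player's expected payoff equals the payoff from either row against (4/9, 5/9). Using α: −5(4/9) + 4(5/9) = 0.

0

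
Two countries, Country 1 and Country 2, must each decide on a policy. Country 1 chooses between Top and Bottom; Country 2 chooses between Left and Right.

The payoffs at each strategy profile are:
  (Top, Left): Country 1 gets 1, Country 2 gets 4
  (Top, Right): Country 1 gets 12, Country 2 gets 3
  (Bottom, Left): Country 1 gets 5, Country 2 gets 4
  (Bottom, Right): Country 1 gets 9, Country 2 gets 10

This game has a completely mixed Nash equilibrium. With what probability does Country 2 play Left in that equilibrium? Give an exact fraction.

Let y be the probability that Country 2 plays Left. In a completely mixed equilibrium, Country 1 must be indifferent between Top and Bottom.
Country 1's expected payoff from Top is y + 12(1−y); from Bottom it is 5y + 9(1−y).
Setting these equal: −11y + 12 = −4y + 9, so y = 3/7.

3/7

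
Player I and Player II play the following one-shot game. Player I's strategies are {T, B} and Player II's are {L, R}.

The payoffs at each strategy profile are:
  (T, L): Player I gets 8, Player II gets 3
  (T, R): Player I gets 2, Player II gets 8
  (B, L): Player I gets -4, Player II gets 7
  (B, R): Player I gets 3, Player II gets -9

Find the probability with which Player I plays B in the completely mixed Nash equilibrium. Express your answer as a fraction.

Let p be the probability that Player I plays T. In a completely mixed equilibrium, Player II must be indifferent between L and R.
Player II's expected payoff from L is 3p + 7(1−p); from R it is 8p − 9(1−p).
Setting these equal: −4p + 7 = 17p − 9, so p = 16/21.
Therefore Player I plays B with probability 1 − 16/21 = 5/21.

5/21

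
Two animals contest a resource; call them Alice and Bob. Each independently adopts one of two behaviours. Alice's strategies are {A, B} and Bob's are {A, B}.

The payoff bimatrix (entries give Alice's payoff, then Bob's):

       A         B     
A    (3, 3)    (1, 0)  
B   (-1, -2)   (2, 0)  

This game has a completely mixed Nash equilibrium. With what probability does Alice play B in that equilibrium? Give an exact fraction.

Let p be the probability that Alice plays A. In a completely mixed equilibrium, Bob must be indifferent between A and B.
Bob's expected payoff from A is 3p − 2(1−p); from B it is 0.
Setting these equal: 5p − 2 = 0, so p = 2/5.
Therefore Alice plays B with probability 1 − 2/5 = 3/5.

3/5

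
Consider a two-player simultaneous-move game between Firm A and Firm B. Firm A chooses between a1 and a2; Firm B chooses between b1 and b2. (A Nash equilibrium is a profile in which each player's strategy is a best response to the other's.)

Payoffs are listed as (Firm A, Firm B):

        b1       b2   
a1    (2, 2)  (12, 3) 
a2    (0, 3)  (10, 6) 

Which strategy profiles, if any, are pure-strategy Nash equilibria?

(a1, b2)

(a1, b1): Firm B prefers b2 (3 > 2) — not an equilibrium.
(a1, b2): Firm A gets 12 ≥ 10 from a2, and Firm B gets 3 ≥ 2 from b1 — Nash equilibrium.
(a2, b1): Firm A prefers a1 (2 > 0); Firm B prefers b2 (6 > 3) — not an equilibrium.
(a2, b2): Firm A prefers a1 (12 > 10) — not an equilibrium.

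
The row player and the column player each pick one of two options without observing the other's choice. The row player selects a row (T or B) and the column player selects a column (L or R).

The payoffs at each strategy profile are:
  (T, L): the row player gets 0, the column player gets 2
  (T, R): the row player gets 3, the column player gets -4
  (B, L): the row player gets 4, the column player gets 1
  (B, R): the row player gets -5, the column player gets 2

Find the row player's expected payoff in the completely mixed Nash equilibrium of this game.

First find q, the probability the column player plays L, from the row player's indifference between T and B: 3(1−q) = 4q − 5(1−q), giving q = 2/3.
Since the row player is indifferent in equilibrium, the row player's expected payoff equals the payoff from either row against (2/3, 1/3). Using T: 3(1/3) = 1.

1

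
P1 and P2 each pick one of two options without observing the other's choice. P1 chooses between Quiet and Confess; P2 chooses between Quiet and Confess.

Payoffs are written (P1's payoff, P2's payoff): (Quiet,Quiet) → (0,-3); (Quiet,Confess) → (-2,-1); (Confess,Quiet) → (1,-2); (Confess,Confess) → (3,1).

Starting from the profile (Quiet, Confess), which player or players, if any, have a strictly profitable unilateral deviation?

P1

P1 at (Quiet, Confess) earns -2; deviating to Confess yields 3 — a strict improvement.
P2 earns -1; deviating to Quiet yields -3 — not better.
Only P1 has a strictly profitable deviation.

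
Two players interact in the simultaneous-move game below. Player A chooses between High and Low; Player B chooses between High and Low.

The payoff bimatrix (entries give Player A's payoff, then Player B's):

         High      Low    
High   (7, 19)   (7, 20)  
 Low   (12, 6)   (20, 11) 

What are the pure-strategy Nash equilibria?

(Low, Low)

(High, High): Player A prefers Low (12 > 7); Player B prefers Low (20 > 19) — not an equilibrium.
(High, Low): Player A prefers Low (20 > 7) — not an equilibrium.
(Low, High): Player B prefers Low (11 > 6) — not an equilibrium.
(Low, Low): Player A gets 20 ≥ 7 from High, and Player B gets 11 ≥ 6 from High — Nash equilibrium.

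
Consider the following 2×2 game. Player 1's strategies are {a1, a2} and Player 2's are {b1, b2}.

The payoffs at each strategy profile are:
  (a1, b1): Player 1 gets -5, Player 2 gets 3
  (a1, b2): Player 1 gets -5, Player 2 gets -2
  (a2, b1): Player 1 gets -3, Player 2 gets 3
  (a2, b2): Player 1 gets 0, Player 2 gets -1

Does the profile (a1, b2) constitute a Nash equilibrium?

At (a1, b2), Player 1 earns -5; switching to a2 would give 0, so Player 1 would deviate.
Player 2 earns -2; switching to b1 would give 3, so Player 2 would deviate.
Since at least one player can profitably deviate, this is not a Nash equilibrium.

No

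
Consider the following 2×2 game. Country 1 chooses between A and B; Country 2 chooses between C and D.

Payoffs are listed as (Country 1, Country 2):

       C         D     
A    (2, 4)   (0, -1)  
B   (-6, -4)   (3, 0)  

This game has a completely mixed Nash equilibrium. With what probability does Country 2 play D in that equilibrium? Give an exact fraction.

Let q be the probability that Country 2 plays C. In a completely mixed equilibrium, Country 1 must be indifferent between A and B.
Country 1's expected payoff from A is 2q; from B it is −6q + 3(1−q).
Setting these equal: 2q = −9q + 3, so q = 3/11.
Therefore Country 2 plays D with probability 1 − 3/11 = 8/11.

8/11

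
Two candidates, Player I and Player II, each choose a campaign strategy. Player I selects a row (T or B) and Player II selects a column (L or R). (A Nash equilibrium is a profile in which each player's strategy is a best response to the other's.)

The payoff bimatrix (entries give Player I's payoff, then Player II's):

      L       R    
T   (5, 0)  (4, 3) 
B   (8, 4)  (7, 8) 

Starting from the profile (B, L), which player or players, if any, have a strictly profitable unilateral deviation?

Player I at (B, L) earns 8; deviating to T yields 5 — not better.
Player II earns 4; deviating to R yields 8 — a strict improvement.
Only Player II has a strictly profitable deviation.

Player II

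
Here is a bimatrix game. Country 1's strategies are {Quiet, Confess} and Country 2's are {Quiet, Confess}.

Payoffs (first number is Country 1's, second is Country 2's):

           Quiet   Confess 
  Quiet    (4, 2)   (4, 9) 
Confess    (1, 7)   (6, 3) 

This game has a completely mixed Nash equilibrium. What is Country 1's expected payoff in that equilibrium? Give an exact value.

4

First find q, the probability Country 2 plays Quiet, from Country 1's indifference between Quiet and Confess: 4q + 4(1−q) = q + 6(1−q), giving q = 2/5.
Since Country 1 is indifferent in equilibrium, Country 1's expected payoff equals the payoff from either row against (2/5, 3/5). Using Quiet: 4(2/5) + 4(3/5) = 4.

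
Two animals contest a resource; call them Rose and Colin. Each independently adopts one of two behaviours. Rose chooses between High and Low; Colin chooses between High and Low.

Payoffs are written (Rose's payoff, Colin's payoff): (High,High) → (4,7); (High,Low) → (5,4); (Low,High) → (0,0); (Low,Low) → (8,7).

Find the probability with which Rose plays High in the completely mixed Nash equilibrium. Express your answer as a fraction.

Let p be the probability that Rose plays High. In a completely mixed equilibrium, Colin must be indifferent between High and Low.
Colin's expected payoff from High is 7p; from Low it is 4p + 7(1−p).
Setting these equal: 7p = −3p + 7, so p = 7/10.

7/10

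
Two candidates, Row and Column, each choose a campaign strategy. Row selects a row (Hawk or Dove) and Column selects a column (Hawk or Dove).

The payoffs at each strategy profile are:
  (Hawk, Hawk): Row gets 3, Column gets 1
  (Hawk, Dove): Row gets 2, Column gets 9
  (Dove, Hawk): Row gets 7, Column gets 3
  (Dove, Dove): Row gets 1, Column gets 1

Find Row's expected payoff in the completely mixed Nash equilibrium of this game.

11/5

First find q, the probability Column plays Hawk, from Row's indifference between Hawk and Dove: 3q + 2(1−q) = 7q + (1−q), giving q = 1/5.
Since Row is indifferent in equilibrium, Row's expected payoff equals the payoff from either row against (1/5, 4/5). Using Hawk: 3(1/5) + 2(4/5) = 11/5.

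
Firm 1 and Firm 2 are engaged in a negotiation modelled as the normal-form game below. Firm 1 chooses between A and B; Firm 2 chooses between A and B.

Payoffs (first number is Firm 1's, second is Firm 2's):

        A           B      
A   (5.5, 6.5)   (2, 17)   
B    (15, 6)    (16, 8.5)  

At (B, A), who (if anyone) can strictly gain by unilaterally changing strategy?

Firm 1 at (B, A) earns 15; deviating to A yields 5.5 — not better.
Firm 2 earns 6; deviating to B yields 8.5 — a strict improvement.
Only Firm 2 has a strictly profitable deviation.

Firm 2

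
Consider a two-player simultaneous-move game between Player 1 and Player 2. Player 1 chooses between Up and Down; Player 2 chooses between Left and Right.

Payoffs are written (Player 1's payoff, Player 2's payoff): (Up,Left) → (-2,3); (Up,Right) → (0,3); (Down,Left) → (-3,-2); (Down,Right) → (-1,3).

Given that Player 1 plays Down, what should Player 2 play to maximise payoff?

Against Down, Player 2 earns -2 from Left and 3 from Right.
So Right is the best response.

Right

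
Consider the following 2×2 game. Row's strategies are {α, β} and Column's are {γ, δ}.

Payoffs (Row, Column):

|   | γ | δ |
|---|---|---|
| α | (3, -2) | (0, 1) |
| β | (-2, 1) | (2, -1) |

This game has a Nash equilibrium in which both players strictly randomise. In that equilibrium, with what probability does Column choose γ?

Let q be the probability that Column plays γ. In a completely mixed equilibrium, Row must be indifferent between α and β.
Row's expected payoff from α is 3q; from β it is −2q + 2(1−q).
Setting these equal: 3q = −4q + 2, so q = 2/7.

2/7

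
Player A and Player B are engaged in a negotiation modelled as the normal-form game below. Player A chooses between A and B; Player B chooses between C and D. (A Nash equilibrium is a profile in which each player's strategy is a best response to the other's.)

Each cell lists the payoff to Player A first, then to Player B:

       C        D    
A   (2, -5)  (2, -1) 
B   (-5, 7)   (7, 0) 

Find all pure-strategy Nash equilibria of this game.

none

(A, C): Player B prefers D (-1 > -5) — not an equilibrium.
(A, D): Player A prefers B (7 > 2) — not an equilibrium.
(B, C): Player A prefers A (2 > -5) — not an equilibrium.
(B, D): Player B prefers C (7 > 0) — not an equilibrium.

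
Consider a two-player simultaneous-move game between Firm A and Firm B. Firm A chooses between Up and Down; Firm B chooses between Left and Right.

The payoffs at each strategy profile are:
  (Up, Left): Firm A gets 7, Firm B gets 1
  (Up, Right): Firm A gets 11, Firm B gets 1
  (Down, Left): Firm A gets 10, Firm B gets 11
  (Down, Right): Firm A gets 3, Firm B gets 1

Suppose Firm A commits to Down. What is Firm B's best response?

Against Down, Firm B earns 11 from Left and 1 from Right.
So Left is the best response.

Left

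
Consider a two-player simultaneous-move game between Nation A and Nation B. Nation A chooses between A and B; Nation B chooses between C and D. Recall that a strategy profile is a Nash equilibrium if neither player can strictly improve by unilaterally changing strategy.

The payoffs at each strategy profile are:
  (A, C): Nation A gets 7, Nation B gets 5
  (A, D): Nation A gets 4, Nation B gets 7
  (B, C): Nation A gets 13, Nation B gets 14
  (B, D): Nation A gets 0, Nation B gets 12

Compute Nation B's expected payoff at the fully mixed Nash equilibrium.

19/2

First find x, the probability Nation A plays A, from Nation B's indifference between C and D: 5x + 14(1−x) = 7x + 12(1−x), giving x = 1/2.
Since Nation B is indifferent in equilibrium, Nation B's expected payoff equals the payoff from either column against (1/2, 1/2). Using C: 5(1/2) + 14(1/2) = 19/2.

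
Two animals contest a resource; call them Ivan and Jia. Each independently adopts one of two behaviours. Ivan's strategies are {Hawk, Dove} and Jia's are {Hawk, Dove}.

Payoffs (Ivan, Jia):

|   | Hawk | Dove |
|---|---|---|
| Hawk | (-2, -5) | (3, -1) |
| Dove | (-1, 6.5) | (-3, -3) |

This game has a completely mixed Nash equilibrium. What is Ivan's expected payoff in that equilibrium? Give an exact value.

-9/7

First find q, the probability Jia plays Hawk, from Ivan's indifference between Hawk and Dove: −2q + 3(1−q) = −q − 3(1−q), giving q = 6/7.
Since Ivan is indifferent in equilibrium, Ivan's expected payoff equals the payoff from either row against (6/7, 1/7). Using Hawk: −2(6/7) + 3(1/7) = -9/7.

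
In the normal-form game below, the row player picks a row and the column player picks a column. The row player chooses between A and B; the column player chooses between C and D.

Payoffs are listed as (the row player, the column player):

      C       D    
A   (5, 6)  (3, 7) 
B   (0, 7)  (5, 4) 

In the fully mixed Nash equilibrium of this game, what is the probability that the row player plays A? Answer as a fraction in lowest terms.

Let p be the probability that the row player plays A. In a completely mixed equilibrium, the column player must be indifferent between C and D.
The column player's expected payoff from C is 6p + 7(1−p); from D it is 7p + 4(1−p).
Setting these equal: −p + 7 = 3p + 4, so p = 3/4.

3/4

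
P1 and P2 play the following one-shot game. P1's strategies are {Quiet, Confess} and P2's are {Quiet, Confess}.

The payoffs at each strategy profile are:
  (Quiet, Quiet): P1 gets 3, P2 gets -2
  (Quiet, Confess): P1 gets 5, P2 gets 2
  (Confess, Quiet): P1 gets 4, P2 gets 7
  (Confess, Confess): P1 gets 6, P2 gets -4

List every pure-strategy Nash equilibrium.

(Quiet, Quiet): P1 prefers Confess (4 > 3); P2 prefers Confess (2 > -2) — not an equilibrium.
(Quiet, Confess): P1 prefers Confess (6 > 5) — not an equilibrium.
(Confess, Quiet): P1 gets 4 ≥ 3 from Quiet, and P2 gets 7 ≥ -4 from Confess — Nash equilibrium.
(Confess, Confess): P2 prefers Quiet (7 > -4) — not an equilibrium.

(Confess, Quiet)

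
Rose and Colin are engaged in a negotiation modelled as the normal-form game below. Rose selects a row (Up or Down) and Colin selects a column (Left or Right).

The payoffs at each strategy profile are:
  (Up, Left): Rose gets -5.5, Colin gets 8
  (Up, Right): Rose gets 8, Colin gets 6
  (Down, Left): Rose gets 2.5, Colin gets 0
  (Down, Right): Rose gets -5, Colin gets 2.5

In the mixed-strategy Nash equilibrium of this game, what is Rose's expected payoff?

First find q, the probability Colin plays Left, from Rose's indifference between Up and Down: −5.5q + 8(1−q) = 2.5q − 5(1−q), giving q = 13/21.
Since Rose is indifferent in equilibrium, Rose's expected payoff equals the payoff from either row against (13/21, 8/21). Using Up: −5.5(13/21) + 8(8/21) = -5/14.

-5/14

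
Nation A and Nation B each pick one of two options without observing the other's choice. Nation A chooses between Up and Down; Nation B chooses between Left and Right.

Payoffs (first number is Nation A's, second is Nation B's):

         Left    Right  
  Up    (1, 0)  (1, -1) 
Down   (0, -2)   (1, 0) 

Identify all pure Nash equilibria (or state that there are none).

(Up, Left): Nation A gets 1 ≥ 0 from Down, and Nation B gets 0 ≥ -1 from Right — Nash equilibrium.
(Up, Right): Nation B prefers Left (0 > -1) — not an equilibrium.
(Down, Left): Nation A prefers Up (1 > 0); Nation B prefers Right (0 > -2) — not an equilibrium.
(Down, Right): Nation A gets 1 ≥ 1 from Up, and Nation B gets 0 ≥ -2 from Left — Nash equilibrium.

(Up, Left) and (Down, Right)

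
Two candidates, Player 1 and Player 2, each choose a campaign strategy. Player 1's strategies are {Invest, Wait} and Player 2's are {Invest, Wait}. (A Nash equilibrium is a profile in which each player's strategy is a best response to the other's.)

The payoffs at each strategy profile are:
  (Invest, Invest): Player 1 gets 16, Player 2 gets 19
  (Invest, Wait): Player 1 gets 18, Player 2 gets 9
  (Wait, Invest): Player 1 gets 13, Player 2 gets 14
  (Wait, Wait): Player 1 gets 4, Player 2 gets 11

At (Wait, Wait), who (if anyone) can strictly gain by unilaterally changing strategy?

Player 1 at (Wait, Wait) earns 4; deviating to Invest yields 18 — a strict improvement.
Player 2 earns 11; deviating to Invest yields 14 — a strict improvement.
Both Player 1 and Player 2 have strictly profitable deviations.

Both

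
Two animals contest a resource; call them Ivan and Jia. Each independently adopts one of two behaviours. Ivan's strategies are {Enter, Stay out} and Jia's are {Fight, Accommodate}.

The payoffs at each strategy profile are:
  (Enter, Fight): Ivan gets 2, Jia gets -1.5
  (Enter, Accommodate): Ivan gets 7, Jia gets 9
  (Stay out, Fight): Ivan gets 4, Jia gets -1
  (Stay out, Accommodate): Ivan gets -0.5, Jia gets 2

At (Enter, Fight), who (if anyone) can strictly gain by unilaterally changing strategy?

Both

Ivan at (Enter, Fight) earns 2; deviating to Stay out yields 4 — a strict improvement.
Jia earns -1.5; deviating to Accommodate yields 9 — a strict improvement.
Both Ivan and Jia have strictly profitable deviations.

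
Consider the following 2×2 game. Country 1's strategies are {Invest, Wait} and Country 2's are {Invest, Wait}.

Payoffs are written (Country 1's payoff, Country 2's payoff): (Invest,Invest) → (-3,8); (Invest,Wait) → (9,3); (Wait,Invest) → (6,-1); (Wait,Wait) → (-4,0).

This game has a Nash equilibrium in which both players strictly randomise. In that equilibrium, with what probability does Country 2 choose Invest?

Let q be the probability that Country 2 plays Invest. In a completely mixed equilibrium, Country 1 must be indifferent between Invest and Wait.
Country 1's expected payoff from Invest is −3q + 9(1−q); from Wait it is 6q − 4(1−q).
Setting these equal: −12q + 9 = 10q − 4, so q = 13/22.

13/22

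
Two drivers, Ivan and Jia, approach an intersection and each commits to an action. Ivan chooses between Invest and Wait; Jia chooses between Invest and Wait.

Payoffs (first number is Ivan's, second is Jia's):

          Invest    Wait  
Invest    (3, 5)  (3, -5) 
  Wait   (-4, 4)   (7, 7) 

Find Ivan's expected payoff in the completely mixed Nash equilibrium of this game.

First find q, the probability Jia plays Invest, from Ivan's indifference between Invest and Wait: 3q + 3(1−q) = −4q + 7(1−q), giving q = 4/11.
Since Ivan is indifferent in equilibrium, Ivan's expected payoff equals the payoff from either row against (4/11, 7/11). Using Invest: 3(4/11) + 3(7/11) = 3.

3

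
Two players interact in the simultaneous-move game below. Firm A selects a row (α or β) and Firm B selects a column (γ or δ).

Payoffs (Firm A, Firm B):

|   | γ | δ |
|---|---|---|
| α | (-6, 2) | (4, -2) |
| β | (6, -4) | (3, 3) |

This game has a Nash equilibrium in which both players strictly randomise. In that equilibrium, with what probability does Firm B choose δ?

12/13

Let q be the probability that Firm B plays γ. In a completely mixed equilibrium, Firm A must be indifferent between α and β.
Firm A's expected payoff from α is −6q + 4(1−q); from β it is 6q + 3(1−q).
Setting these equal: −10q + 4 = 3q + 3, so q = 1/13.
Therefore Firm B plays δ with probability 1 − 1/13 = 12/13.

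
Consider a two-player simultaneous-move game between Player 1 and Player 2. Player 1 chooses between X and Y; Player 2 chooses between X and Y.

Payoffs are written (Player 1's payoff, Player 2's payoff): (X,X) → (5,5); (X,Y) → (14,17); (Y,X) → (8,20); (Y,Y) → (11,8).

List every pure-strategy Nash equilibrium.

(X, X): Player 1 prefers Y (8 > 5); Player 2 prefers Y (17 > 5) — not an equilibrium.
(X, Y): Player 1 gets 14 ≥ 11 from Y, and Player 2 gets 17 ≥ 5 from X — Nash equilibrium.
(Y, X): Player 1 gets 8 ≥ 5 from X, and Player 2 gets 20 ≥ 8 from Y — Nash equilibrium.
(Y, Y): Player 1 prefers X (14 > 11); Player 2 prefers X (20 > 8) — not an equilibrium.

(X, Y) and (Y, X)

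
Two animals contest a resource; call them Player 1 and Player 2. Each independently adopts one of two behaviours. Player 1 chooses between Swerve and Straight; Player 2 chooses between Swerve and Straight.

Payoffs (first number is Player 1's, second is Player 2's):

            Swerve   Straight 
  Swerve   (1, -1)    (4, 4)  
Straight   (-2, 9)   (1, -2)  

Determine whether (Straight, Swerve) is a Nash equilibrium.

No

At (Straight, Swerve), Player 1 earns -2; switching to Swerve would give 1, so Player 1 would deviate.
Player 2 earns 9; switching to Straight would give -2, so Player 2 has no profitable deviation.
Since at least one player can profitably deviate, this is not a Nash equilibrium.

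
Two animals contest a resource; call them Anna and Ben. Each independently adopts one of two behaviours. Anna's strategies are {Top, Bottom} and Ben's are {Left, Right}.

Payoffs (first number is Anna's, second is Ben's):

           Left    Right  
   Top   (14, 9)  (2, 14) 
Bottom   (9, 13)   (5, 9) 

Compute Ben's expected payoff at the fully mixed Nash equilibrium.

First find p, the probability Anna plays Top, from Ben's indifference between Left and Right: 9p + 13(1−p) = 14p + 9(1−p), giving p = 4/9.
Since Ben is indifferent in equilibrium, Ben's expected payoff equals the payoff from either column against (4/9, 5/9). Using Left: 9(4/9) + 13(5/9) = 101/9.

101/9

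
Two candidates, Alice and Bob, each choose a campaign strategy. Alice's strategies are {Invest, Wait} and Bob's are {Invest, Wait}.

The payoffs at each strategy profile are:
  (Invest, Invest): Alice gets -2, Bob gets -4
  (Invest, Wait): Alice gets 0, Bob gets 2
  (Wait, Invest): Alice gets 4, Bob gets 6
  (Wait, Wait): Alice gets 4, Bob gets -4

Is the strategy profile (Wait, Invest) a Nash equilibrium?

Yes

At (Wait, Invest), Alice earns 4; switching to Invest would give -2, so Alice has no profitable deviation.
Bob earns 6; switching to Wait would give -4, so Bob has no profitable deviation.
Neither player can gain by a unilateral deviation, so this profile is a Nash equilibrium.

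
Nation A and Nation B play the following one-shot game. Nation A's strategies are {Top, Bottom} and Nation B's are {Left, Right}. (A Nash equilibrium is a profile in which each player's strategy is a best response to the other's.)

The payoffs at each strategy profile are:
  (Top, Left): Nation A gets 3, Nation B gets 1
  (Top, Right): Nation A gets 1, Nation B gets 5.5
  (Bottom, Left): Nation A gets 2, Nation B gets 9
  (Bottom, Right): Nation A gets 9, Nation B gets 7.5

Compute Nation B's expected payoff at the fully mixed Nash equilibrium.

7

First find x, the probability Nation A plays Top, from Nation B's indifference between Left and Right: x + 9(1−x) = 5.5x + 7.5(1−x), giving x = 1/4.
Since Nation B is indifferent in equilibrium, Nation B's expected payoff equals the payoff from either column against (1/4, 3/4). Using Left: (1/4) + 9(3/4) = 7.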